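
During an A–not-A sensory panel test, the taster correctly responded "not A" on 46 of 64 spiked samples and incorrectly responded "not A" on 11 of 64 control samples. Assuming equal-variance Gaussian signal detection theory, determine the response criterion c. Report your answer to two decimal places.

H = 46/64 = 0.7188
FA = 11/64 = 0.1719
z(H) = 0.579
z(FA) = -0.947
c = −½·[z(H) + z(FA)] = −0.5 × (0.579 + (-0.947)) = 0.184

c = 0.18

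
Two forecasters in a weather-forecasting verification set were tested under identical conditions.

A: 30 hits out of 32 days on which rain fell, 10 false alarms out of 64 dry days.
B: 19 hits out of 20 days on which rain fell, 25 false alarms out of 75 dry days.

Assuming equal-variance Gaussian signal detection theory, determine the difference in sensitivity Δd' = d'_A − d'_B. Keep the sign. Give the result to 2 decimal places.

A: z(0.9375) = 1.534, z(0.1562) = -1.010, d' = 2.544
B: z(0.9500) = 1.645, z(0.3333) = -0.431, d' = 2.076
Δd' = d'_A − d'_B = 2.544 − 2.076 = 0.468
A has the higher sensitivity.

Δd' = 0.47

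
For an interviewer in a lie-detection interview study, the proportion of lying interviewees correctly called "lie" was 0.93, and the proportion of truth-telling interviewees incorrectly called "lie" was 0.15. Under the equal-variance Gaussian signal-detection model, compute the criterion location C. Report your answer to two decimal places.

Φ⁻¹(H) = Φ⁻¹(0.93) = 1.476
Φ⁻¹(FA) = Φ⁻¹(0.15) = -1.036
c = −½·[z(H) + z(FA)] = −0.5 × (1.476 + (-1.036)) = -0.220
c < 0: the interviewer has a liberal response bias.

C = -0.22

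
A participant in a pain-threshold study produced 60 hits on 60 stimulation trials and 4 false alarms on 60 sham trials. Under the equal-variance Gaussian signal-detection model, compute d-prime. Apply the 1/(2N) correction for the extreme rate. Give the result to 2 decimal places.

The hit rate is 60/60 = 1, so apply the 1/(2N) correction: H → 1 − 1/(2·60) = 0.99167.
z(H) = z(0.99167) = 2.394
z(FA) = z(0.06667) = -1.501
d' = 2.394 − (-1.501) = 3.895

d-prime = 3.90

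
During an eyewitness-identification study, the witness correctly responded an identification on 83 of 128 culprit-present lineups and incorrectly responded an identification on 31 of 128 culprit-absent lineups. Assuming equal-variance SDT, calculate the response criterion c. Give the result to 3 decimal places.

H = 83/128 = 0.6484
FA = 31/128 = 0.2422
Φ⁻¹(H) = Φ⁻¹(0.6484) = 0.3810
Φ⁻¹(FA) = Φ⁻¹(0.2422) = -0.6992
c = −½·[z(H) + z(FA)] = −0.5 × (0.3810 + (-0.6992)) = 0.1591

c = 0.159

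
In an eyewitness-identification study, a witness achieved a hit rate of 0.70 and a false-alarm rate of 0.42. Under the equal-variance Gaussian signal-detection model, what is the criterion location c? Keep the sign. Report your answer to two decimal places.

c = -0.16

Φ⁻¹(H) = Φ⁻¹(0.70) = 0.5244
Φ⁻¹(FA) = Φ⁻¹(0.42) = -0.2019
c = −½·[z(H) + z(FA)] = −0.5 × (0.5244 + (-0.2019)) = -0.16125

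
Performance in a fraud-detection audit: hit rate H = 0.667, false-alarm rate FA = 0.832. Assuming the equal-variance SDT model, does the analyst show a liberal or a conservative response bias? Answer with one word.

liberal

z(H) = 0.432, z(FA) = 0.962
c = −½·(z(H) + z(FA)) = -0.697
c < 0 → liberal criterion (biased toward responding “yes”).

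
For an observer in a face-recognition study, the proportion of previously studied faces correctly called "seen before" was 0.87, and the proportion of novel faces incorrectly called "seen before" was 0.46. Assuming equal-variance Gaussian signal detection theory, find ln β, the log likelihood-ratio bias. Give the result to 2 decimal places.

Φ⁻¹(0.87) = 1.126, Φ⁻¹(0.46) = -0.100
ln β = −½·[z(H)² − z(FA)²] = −0.5 × (1.268 − 0.010) = -0.629

ln β = -0.63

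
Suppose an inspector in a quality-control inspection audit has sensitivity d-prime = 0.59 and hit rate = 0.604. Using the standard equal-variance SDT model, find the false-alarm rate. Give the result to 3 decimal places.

false-alarm rate = 0.372

z(hit rate) = z(0.604) = 0.2637
z(FA) = z(H) − d' = 0.2637 − 0.59 = -0.3263
false-alarm rate = Φ(-0.3263) = 0.3721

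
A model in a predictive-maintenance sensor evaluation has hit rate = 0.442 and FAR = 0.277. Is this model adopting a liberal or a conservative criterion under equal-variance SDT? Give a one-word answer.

conservative

z(H) = -0.146, z(FA) = -0.592
c = −½·(z(H) + z(FA)) = 0.369
c > 0 → conservative criterion (biased toward responding “no”).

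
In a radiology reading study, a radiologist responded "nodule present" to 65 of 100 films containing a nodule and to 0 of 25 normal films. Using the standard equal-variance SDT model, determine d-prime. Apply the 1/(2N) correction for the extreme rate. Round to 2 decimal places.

d-prime = 2.44

The false-alarm rate is 0/25 = 0, so apply the 1/(2N) correction: FA → 1/(2·25) = 0.02000.
z(H) = z(0.65000) = 0.385
z(FA) = z(0.02000) = -2.054
d' = 0.385 − (-2.054) = 2.439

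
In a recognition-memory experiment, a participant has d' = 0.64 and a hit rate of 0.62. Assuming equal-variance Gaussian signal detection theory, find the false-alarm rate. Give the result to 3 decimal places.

z(hit rate) = z(0.62) = 0.3055
z(FA) = z(H) − d' = 0.3055 − 0.64 = -0.3345
false-alarm rate = Φ(-0.3345) = 0.3690

false-alarm rate = 0.369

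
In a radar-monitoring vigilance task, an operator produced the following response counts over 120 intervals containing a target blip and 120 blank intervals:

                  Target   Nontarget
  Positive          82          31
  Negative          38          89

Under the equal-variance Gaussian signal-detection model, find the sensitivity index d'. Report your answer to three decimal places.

H = 82/120 = 0.6833
FA = 31/120 = 0.2583
Φ⁻¹(0.6833) = 0.4769, Φ⁻¹(0.2583) = -0.6486
d' = z(H) − z(FA) = 0.4769 − (-0.6486) = 1.1255

d' = 1.126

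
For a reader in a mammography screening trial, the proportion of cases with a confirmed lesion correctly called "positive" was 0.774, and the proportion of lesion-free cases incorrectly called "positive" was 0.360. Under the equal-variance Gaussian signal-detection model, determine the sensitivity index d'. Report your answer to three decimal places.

d' = 1.111

z(H) = z(0.774) = 0.7521
z(FA) = z(0.360) = -0.3585
d' = z(H) − z(FA) = 0.7521 − (-0.3585) = 1.1106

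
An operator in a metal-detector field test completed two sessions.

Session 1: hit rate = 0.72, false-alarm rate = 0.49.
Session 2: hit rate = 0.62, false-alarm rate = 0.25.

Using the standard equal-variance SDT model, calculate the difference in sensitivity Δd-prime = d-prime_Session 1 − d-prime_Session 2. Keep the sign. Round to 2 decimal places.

Δd-prime = -0.37

Session 1: z(0.72) = 0.583, z(0.49) = -0.025, d' = 0.608
Session 2: z(0.62) = 0.305, z(0.25) = -0.674, d' = 0.979
Δd' = d'_Session 1 − d'_Session 2 = 0.608 − 0.979 = -0.371
Session 2 has the higher sensitivity.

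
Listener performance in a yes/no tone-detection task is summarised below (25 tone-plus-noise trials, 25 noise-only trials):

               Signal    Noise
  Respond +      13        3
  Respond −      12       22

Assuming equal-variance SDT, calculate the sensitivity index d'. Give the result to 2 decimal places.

d' = 1.23

H = 13/25 = 0.5200
FA = 3/25 = 0.1200
z(H) = z(0.5200) = 0.050
z(FA) = z(0.1200) = -1.175
d' = z(H) − z(FA) = 0.050 − (-1.175) = 1.225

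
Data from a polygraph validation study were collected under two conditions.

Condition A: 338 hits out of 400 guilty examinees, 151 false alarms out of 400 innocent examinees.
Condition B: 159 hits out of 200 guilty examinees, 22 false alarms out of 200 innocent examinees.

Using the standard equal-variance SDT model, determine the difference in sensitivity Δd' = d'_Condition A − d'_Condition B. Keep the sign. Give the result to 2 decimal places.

Condition A: z(0.8450) = 1.015, z(0.3775) = -0.312, d' = 1.327
Condition B: z(0.7950) = 0.824, z(0.1100) = -1.227, d' = 2.051
Δd' = d'_Condition A − d'_Condition B = 1.327 − 2.051 = -0.724
Condition B has the higher sensitivity.

Δd' = -0.72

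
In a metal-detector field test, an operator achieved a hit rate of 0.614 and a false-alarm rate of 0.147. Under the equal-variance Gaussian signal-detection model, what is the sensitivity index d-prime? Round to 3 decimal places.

d-prime = 1.339

z(H) = z(0.614) = 0.2898
z(FA) = z(0.147) = -1.0494
d' = z(H) − z(FA) = 0.2898 − (-1.0494) = 1.3392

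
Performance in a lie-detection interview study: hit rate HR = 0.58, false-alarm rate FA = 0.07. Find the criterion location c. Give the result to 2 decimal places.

c = 0.64

z(H) = z(0.58) = 0.202
z(FA) = z(0.07) = -1.476
c = −½·[z(H) + z(FA)] = −0.5 × (0.202 + (-1.476)) = 0.637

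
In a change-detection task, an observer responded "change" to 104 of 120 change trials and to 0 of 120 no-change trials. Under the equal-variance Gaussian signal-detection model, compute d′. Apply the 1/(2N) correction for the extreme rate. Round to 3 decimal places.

d′ = 3.749

The false-alarm rate is 0/120 = 0, so apply the 1/(2N) correction: FA → 1/(2·120) = 0.00417.
z(H) = z(0.86667) = 1.1108
z(FA) = z(0.00417) = -2.6380
d' = 1.1108 − (-2.6380) = 3.7488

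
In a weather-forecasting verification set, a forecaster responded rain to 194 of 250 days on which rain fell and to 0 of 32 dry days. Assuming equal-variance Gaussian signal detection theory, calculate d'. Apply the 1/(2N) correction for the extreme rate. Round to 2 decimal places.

The false-alarm rate is 0/32 = 0, so apply the 1/(2N) correction: FA → 1/(2·32) = 0.01562.
z(H) = z(0.77600) = 0.759
z(FA) = z(0.01562) = -2.154
d' = 0.759 − (-2.154) = 2.913

d' = 2.91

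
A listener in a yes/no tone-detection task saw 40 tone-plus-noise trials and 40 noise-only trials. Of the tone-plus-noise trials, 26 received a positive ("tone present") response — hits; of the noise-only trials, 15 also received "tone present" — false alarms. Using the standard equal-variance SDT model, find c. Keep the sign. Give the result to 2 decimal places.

c = -0.03

H = 26/40 = 0.6500
FA = 15/40 = 0.3750
Φ⁻¹(0.6500) = 0.385, Φ⁻¹(0.3750) = -0.319
c = −½·[z(H) + z(FA)] = −0.5 × (0.385 + (-0.319)) = -0.033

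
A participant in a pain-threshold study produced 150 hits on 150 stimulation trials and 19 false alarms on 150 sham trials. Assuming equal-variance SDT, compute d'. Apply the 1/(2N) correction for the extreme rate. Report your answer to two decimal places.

d' = 3.86

The hit rate is 150/150 = 1, so apply the 1/(2N) correction: H → 1 − 1/(2·150) = 0.99667.
z(H) = z(0.99667) = 2.713
z(FA) = z(0.12667) = -1.142
d' = 2.713 − (-1.142) = 3.855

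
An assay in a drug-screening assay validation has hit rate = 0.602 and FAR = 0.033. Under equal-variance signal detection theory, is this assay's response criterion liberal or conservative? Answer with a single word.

conservative

z(H) = 0.259, z(FA) = -1.838
c = −½·(z(H) + z(FA)) = 0.7895
c > 0 → conservative criterion (biased toward responding “no”).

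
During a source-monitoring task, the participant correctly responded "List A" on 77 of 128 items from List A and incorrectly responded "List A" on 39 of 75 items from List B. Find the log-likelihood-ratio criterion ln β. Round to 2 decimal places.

ln β = -0.03

H = 77/128 = 0.6016
FA = 39/75 = 0.5200
z(0.6016) = 0.257, z(0.5200) = 0.050
ln β = −½·[z(H)² − z(FA)²] = −0.5 × (0.066 − 0.003) = -0.0315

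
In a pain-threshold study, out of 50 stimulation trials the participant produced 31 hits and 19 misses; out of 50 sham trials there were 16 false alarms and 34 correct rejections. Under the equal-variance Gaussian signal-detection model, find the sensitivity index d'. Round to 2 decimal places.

H = 31/50 = 0.6200
FA = 16/50 = 0.3200
z(0.6200) = 0.305, z(0.3200) = -0.468
d' = z(H) − z(FA) = 0.305 − (-0.468) = 0.773

d' = 0.77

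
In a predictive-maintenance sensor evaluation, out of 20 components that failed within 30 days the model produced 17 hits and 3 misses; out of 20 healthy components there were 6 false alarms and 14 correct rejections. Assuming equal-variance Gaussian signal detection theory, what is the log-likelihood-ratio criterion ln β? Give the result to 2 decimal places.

ln β = -0.40

H = 17/20 = 0.8500
FA = 6/20 = 0.3000
Φ⁻¹(H) = Φ⁻¹(0.8500) = 1.036
Φ⁻¹(FA) = Φ⁻¹(0.3000) = -0.524
ln β = −½·[z(H)² − z(FA)²] = −0.5 × (1.073 − 0.275) = -0.399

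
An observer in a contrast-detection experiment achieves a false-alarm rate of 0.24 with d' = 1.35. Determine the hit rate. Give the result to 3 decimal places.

hit rate = 0.740

z(false-alarm rate) = z(0.24) = -0.7063
z(H) = z(FA) + d' = -0.7063 + 1.35 = 0.6437
hit rate = Φ(0.6437) = 0.7401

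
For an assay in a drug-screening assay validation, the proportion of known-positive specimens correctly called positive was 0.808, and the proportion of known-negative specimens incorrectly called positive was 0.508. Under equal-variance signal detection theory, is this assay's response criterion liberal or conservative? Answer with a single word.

liberal

z(H) = 0.871, z(FA) = 0.020
c = −½·(z(H) + z(FA)) = -0.4455
c < 0 → liberal criterion (biased toward responding “yes”).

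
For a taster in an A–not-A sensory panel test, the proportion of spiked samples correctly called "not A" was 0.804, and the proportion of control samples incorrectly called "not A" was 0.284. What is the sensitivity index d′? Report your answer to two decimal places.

d′ = 1.43

z(H) = z(0.804) = 0.8560
z(FA) = z(0.284) = -0.5710
d' = z(H) − z(FA) = 0.8560 − (-0.5710) = 1.4270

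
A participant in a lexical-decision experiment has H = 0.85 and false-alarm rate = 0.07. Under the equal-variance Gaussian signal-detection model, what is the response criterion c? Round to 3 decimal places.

c = 0.220

Φ⁻¹(H) = Φ⁻¹(0.85) = 1.0364
Φ⁻¹(FA) = Φ⁻¹(0.07) = -1.4758
c = −½·[z(H) + z(FA)] = −0.5 × (1.0364 + (-1.4758)) = 0.2197
c > 0: the participant has a conservative response bias.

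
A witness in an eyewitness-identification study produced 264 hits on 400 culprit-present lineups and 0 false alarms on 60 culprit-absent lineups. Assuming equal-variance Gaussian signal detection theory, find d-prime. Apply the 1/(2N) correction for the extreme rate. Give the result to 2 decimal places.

The false-alarm rate is 0/60 = 0, so apply the 1/(2N) correction: FA → 1/(2·60) = 0.00833.
z(H) = z(0.66000) = 0.412
z(FA) = z(0.00833) = -2.394
d' = 0.412 − (-2.394) = 2.806

d-prime = 2.81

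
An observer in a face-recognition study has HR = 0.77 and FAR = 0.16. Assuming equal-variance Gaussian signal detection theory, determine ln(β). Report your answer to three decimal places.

z(H) = z(0.77) = 0.7388
z(FA) = z(0.16) = -0.9945
ln β = −½·[z(H)² − z(FA)²] = −0.5 × (0.5458 − 0.9890) = 0.2216

ln β = 0.222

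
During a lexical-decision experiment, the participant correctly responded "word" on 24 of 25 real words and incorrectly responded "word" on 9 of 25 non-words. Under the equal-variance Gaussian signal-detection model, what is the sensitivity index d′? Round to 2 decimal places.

d′ = 2.11

H = 24/25 = 0.9600
FA = 9/25 = 0.3600
z(H) = z(0.9600) = 1.7507
z(FA) = z(0.3600) = -0.3585
d' = z(H) − z(FA) = 1.7507 − (-0.3585) = 2.1092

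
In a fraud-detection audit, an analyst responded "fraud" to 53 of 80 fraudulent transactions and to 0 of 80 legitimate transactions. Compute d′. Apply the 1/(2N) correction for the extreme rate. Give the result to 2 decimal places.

The false-alarm rate is 0/80 = 0, so apply the 1/(2N) correction: FA → 1/(2·80) = 0.00625.
z(H) = z(0.66250) = 0.419
z(FA) = z(0.00625) = -2.498
d' = 0.419 − (-2.498) = 2.917

d′ = 2.92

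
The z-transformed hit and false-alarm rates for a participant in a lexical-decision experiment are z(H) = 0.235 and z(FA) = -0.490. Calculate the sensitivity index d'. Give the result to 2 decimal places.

d' = z(H) − z(FA) = 0.235 − (-0.490) = 0.725

d' = 0.73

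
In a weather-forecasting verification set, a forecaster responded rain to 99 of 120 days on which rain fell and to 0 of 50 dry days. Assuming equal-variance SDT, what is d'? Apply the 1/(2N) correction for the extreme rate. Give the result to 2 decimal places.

The false-alarm rate is 0/50 = 0, so apply the 1/(2N) correction: FA → 1/(2·50) = 0.01000.
z(H) = z(0.82500) = 0.935
z(FA) = z(0.01000) = -2.326
d' = 0.935 − (-2.326) = 3.261

d' = 3.26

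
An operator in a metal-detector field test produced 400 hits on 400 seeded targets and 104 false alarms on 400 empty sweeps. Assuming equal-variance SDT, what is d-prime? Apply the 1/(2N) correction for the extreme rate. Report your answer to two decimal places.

d-prime = 3.67

The hit rate is 400/400 = 1, so apply the 1/(2N) correction: H → 1 − 1/(2·400) = 0.99875.
z(H) = z(0.99875) = 3.023
z(FA) = z(0.26000) = -0.643
d' = 3.023 − (-0.643) = 3.666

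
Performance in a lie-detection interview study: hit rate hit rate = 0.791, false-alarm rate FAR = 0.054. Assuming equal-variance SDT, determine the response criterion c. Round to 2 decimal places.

z(0.791) = 0.810, z(0.054) = -1.607
c = −½·[z(H) + z(FA)] = −0.5 × (0.810 + (-1.607)) = 0.3985

c = 0.40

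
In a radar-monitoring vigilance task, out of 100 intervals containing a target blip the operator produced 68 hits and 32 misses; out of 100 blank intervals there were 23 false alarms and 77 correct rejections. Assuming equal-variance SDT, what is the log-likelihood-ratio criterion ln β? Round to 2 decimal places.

ln β = 0.16

H = 68/100 = 0.6800
FA = 23/100 = 0.2300
z(H) = z(0.6800) = 0.468
z(FA) = z(0.2300) = -0.739
ln β = −½·[z(H)² − z(FA)²] = −0.5 × (0.219 − 0.546) = 0.1635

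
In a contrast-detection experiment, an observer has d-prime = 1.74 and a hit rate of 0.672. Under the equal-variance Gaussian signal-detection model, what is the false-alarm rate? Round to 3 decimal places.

false-alarm rate = 0.098

z(hit rate) = z(0.672) = 0.4454
z(FA) = z(H) − d' = 0.4454 − 1.74 = -1.2946
false-alarm rate = Φ(-1.2946) = 0.0977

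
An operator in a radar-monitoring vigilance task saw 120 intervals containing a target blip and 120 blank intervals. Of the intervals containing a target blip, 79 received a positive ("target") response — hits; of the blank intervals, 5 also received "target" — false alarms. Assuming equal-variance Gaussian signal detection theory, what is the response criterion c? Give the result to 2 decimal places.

H = 79/120 = 0.6583
FA = 5/120 = 0.0417
z(H) = z(0.6583) = 0.4078
z(FA) = z(0.0417) = -1.7313
c = −½·[z(H) + z(FA)] = −0.5 × (0.4078 + (-1.7313)) = 0.66175
c > 0: the operator has a conservative response bias.

c = 0.66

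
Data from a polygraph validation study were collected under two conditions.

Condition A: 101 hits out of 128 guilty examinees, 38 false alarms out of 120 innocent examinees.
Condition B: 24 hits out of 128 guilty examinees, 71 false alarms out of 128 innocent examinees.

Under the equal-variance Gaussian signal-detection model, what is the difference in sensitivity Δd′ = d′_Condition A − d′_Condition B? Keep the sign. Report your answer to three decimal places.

Δd′ = 2.305

Condition A: z(0.7891) = 0.8033, z(0.3167) = -0.4769, d' = 1.2802
Condition B: z(0.1875) = -0.8871, z(0.5547) = 0.1375, d' = -1.0246
Δd' = d'_Condition A − d'_Condition B = 1.2802 − (-1.0246) = 2.3048
Condition A has the higher sensitivity.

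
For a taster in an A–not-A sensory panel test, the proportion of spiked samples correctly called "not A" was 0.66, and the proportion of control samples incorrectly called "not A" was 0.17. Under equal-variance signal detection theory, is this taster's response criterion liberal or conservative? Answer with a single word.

z(H) = 0.412, z(FA) = -0.954
c = −½·(z(H) + z(FA)) = 0.271
c > 0 → conservative criterion (biased toward responding “no”).

conservative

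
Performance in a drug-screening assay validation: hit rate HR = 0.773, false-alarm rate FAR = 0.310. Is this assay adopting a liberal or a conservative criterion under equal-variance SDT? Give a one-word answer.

z(H) = 0.749, z(FA) = -0.496
c = −½·(z(H) + z(FA)) = -0.1265
c < 0 → liberal criterion (biased toward responding “yes”).

liberal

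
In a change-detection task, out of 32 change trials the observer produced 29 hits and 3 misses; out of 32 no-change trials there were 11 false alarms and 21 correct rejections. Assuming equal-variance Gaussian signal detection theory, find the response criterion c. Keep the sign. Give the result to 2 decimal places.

c = -0.46

H = 29/32 = 0.9062
FA = 11/32 = 0.3438
z(H) = z(0.9062) = 1.3177
z(FA) = z(0.3438) = -0.4021
c = −½·[z(H) + z(FA)] = −0.5 × (1.3177 + (-0.4021)) = -0.4578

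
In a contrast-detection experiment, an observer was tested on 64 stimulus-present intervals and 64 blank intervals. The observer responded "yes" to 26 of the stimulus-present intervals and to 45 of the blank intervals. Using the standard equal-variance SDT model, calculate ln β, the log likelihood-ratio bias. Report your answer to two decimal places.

H = 26/64 = 0.4062
FA = 45/64 = 0.7031
Φ⁻¹(H) = Φ⁻¹(0.4062) = -0.237
Φ⁻¹(FA) = Φ⁻¹(0.7031) = 0.533
ln β = −½·[z(H)² − z(FA)²] = −0.5 × (0.056 − 0.284) = 0.114

ln β = 0.11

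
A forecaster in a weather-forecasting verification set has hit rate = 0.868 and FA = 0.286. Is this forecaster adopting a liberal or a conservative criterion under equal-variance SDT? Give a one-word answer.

z(H) = 1.117, z(FA) = -0.565
c = −½·(z(H) + z(FA)) = -0.276
c < 0 → liberal criterion (biased toward responding “yes”).

liberal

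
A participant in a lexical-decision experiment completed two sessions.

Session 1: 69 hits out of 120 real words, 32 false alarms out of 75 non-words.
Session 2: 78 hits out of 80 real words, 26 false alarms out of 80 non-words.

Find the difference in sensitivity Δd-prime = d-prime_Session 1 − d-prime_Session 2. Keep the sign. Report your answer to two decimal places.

Δd-prime = -2.04

Session 1: z(0.5750) = 0.189, z(0.4267) = -0.185, d' = 0.374
Session 2: z(0.9750) = 1.960, z(0.3250) = -0.454, d' = 2.414
Δd' = d'_Session 1 − d'_Session 2 = 0.374 − 2.414 = -2.040
Session 2 has the higher sensitivity.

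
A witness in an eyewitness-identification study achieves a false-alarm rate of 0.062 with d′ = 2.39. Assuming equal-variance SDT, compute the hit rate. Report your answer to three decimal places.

z(false-alarm rate) = z(0.062) = -1.5382
z(H) = z(FA) + d' = -1.5382 + 2.39 = 0.8518
hit rate = Φ(0.8518) = 0.8028

hit rate = 0.803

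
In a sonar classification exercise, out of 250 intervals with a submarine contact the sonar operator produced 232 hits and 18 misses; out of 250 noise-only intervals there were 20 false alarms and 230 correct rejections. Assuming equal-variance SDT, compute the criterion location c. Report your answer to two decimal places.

H = 232/250 = 0.9280
FA = 20/250 = 0.0800
Φ⁻¹(H) = Φ⁻¹(0.9280) = 1.4611
Φ⁻¹(FA) = Φ⁻¹(0.0800) = -1.4051
c = −½·[z(H) + z(FA)] = −0.5 × (1.4611 + (-1.4051)) = -0.0280

c = -0.03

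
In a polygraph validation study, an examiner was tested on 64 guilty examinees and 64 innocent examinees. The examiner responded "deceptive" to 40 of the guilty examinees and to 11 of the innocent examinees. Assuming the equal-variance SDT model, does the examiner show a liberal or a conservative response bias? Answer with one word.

conservative

z(H) = 0.319, z(FA) = -0.947
c = −½·(z(H) + z(FA)) = 0.314
c > 0 → conservative criterion (biased toward responding “no”).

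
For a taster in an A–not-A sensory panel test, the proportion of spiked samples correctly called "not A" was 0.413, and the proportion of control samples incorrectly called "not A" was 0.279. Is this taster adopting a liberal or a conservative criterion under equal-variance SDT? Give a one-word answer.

conservative

z(H) = -0.220, z(FA) = -0.586
c = −½·(z(H) + z(FA)) = 0.403
c > 0 → conservative criterion (biased toward responding “no”).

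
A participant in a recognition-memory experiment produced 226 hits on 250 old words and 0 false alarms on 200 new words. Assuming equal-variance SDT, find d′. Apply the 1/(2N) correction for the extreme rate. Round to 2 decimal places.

The false-alarm rate is 0/200 = 0, so apply the 1/(2N) correction: FA → 1/(2·200) = 0.00250.
z(H) = z(0.90400) = 1.305
z(FA) = z(0.00250) = -2.807
d' = 1.305 − (-2.807) = 4.112

d′ = 4.11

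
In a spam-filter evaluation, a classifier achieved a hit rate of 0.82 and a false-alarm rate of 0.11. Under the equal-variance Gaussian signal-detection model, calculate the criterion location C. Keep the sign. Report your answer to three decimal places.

Φ⁻¹(0.82) = 0.9154, Φ⁻¹(0.11) = -1.2265
c = −½·[z(H) + z(FA)] = −0.5 × (0.9154 + (-1.2265)) = 0.15555

C = 0.156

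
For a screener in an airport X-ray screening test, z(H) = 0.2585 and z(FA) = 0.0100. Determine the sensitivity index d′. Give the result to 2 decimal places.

d′ = 0.25

d' = z(H) − z(FA) = 0.2585 − 0.0100 = 0.2485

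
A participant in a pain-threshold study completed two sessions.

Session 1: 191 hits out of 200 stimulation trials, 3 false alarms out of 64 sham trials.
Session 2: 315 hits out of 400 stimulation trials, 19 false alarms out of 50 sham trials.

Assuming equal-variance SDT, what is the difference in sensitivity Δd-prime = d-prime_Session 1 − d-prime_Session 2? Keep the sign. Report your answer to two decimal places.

Δd-prime = 2.27

Session 1: z(0.9550) = 1.695, z(0.0469) = -1.676, d' = 3.371
Session 2: z(0.7875) = 0.798, z(0.3800) = -0.305, d' = 1.103
Δd' = d'_Session 1 − d'_Session 2 = 3.371 − 1.103 = 2.268
Session 1 has the higher sensitivity.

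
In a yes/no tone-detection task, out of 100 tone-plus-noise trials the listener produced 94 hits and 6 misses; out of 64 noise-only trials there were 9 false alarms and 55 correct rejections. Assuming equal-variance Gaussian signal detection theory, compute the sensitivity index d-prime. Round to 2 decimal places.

H = 94/100 = 0.9400
FA = 9/64 = 0.1406
z(0.9400) = 1.5548, z(0.1406) = -1.0776
d' = z(H) − z(FA) = 1.5548 − (-1.0776) = 2.6324

d-prime = 2.63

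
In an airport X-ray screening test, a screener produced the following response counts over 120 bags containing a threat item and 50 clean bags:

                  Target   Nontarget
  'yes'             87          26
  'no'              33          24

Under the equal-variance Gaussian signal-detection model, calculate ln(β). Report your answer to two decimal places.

ln β = -0.18

H = 87/120 = 0.7250
FA = 26/50 = 0.5200
z(H) = z(0.7250) = 0.598
z(FA) = z(0.5200) = 0.050
ln β = −½·[z(H)² − z(FA)²] = −0.5 × (0.358 − 0.003) = -0.1775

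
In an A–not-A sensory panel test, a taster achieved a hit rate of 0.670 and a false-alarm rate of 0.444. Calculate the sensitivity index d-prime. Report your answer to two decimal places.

Φ⁻¹(0.670) = 0.440, Φ⁻¹(0.444) = -0.141
d' = z(H) − z(FA) = 0.440 − (-0.141) = 0.581

d-prime = 0.58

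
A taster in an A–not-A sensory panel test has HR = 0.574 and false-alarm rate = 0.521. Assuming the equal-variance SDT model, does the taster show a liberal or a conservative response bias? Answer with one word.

liberal

z(H) = 0.187, z(FA) = 0.053
c = −½·(z(H) + z(FA)) = -0.120
c < 0 → liberal criterion (biased toward responding “yes”).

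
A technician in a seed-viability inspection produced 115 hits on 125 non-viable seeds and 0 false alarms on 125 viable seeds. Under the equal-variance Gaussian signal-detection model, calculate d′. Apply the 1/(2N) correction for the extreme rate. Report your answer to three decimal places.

The false-alarm rate is 0/125 = 0, so apply the 1/(2N) correction: FA → 1/(2·125) = 0.00400.
z(H) = z(0.92000) = 1.4051
z(FA) = z(0.00400) = -2.6521
d' = 1.4051 − (-2.6521) = 4.0572

d′ = 4.057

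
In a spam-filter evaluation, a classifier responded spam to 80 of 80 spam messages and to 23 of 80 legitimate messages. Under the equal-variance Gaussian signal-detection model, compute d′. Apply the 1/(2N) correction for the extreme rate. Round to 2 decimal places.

d′ = 3.06

The hit rate is 80/80 = 1, so apply the 1/(2N) correction: H → 1 − 1/(2·80) = 0.99375.
z(H) = z(0.99375) = 2.498
z(FA) = z(0.28750) = -0.561
d' = 2.498 − (-0.561) = 3.059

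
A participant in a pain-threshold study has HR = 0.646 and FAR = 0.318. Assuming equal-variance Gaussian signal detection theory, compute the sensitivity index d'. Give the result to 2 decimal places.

z(0.646) = 0.375, z(0.318) = -0.473
d' = z(H) − z(FA) = 0.375 − (-0.473) = 0.848

d' = 0.85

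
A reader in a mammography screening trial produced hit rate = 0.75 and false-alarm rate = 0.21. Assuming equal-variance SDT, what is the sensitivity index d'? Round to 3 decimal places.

d' = 1.481

z(H) = z(0.75) = 0.6745
z(FA) = z(0.21) = -0.8064
d' = z(H) − z(FA) = 0.6745 − (-0.8064) = 1.4809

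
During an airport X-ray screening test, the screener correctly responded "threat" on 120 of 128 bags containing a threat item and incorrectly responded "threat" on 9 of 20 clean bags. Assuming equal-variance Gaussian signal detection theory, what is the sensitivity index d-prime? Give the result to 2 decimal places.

d-prime = 1.66

H = 120/128 = 0.9375
FA = 9/20 = 0.4500
z(H) = z(0.9375) = 1.534
z(FA) = z(0.4500) = -0.126
d' = z(H) − z(FA) = 1.534 − (-0.126) = 1.660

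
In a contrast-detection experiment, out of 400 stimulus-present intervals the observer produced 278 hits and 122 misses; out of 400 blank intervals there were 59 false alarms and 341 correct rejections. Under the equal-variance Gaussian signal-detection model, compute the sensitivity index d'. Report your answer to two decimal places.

H = 278/400 = 0.6950
FA = 59/400 = 0.1475
z(H) = z(0.6950) = 0.510
z(FA) = z(0.1475) = -1.047
d' = z(H) − z(FA) = 0.510 − (-1.047) = 1.557

d' = 1.56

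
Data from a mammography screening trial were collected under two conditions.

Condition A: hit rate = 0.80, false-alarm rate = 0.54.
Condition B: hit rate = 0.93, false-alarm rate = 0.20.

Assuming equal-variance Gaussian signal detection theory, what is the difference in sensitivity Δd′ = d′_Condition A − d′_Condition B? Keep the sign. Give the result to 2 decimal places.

Condition A: z(0.80) = 0.842, z(0.54) = 0.100, d' = 0.742
Condition B: z(0.93) = 1.476, z(0.20) = -0.842, d' = 2.318
Δd' = d'_Condition A − d'_Condition B = 0.742 − 2.318 = -1.576
Condition B has the higher sensitivity.

Δd′ = -1.58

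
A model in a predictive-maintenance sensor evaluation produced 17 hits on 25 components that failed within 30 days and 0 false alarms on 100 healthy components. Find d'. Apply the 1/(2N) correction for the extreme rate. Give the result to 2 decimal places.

The false-alarm rate is 0/100 = 0, so apply the 1/(2N) correction: FA → 1/(2·100) = 0.00500.
z(H) = z(0.68000) = 0.468
z(FA) = z(0.00500) = -2.576
d' = 0.468 − (-2.576) = 3.044

d' = 3.04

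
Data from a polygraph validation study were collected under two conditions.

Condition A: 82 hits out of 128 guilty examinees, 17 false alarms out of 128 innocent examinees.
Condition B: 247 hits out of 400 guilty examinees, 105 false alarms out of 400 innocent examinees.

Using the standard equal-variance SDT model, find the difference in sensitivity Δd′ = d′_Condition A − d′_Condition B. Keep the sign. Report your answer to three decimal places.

Δd′ = 0.539

Condition A: z(0.6406) = 0.3601, z(0.1328) = -1.1133, d' = 1.4734
Condition B: z(0.6175) = 0.2989, z(0.2625) = -0.6357, d' = 0.9346
Δd' = d'_Condition A − d'_Condition B = 1.4734 − 0.9346 = 0.5388
Condition A has the higher sensitivity.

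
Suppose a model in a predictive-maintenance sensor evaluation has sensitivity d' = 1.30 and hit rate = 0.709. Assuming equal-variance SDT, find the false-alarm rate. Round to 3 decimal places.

false-alarm rate = 0.227

z(hit rate) = z(0.709) = 0.5505
z(FA) = z(H) − d' = 0.5505 − 1.30 = -0.7495
false-alarm rate = Φ(-0.7495) = 0.2268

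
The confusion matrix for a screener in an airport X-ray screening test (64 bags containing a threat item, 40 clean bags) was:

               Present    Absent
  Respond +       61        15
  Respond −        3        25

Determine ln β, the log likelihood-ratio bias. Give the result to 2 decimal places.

ln β = -1.35

H = 61/64 = 0.9531
FA = 15/40 = 0.3750
Φ⁻¹(H) = Φ⁻¹(0.9531) = 1.676
Φ⁻¹(FA) = Φ⁻¹(0.3750) = -0.319
ln β = −½·[z(H)² − z(FA)²] = −0.5 × (2.809 − 0.102) = -1.3535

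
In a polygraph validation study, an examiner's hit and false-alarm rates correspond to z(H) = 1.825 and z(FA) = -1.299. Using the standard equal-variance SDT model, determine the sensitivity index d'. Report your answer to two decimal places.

d' = z(H) − z(FA) = 1.825 − (-1.299) = 3.124

d' = 3.12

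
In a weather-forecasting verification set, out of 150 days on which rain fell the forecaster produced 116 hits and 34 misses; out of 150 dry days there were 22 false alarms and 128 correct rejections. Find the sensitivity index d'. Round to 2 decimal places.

d' = 1.80

H = 116/150 = 0.7733
FA = 22/150 = 0.1467
Φ⁻¹(0.7733) = 0.7498, Φ⁻¹(0.1467) = -1.0507
d' = z(H) − z(FA) = 0.7498 − (-1.0507) = 1.8005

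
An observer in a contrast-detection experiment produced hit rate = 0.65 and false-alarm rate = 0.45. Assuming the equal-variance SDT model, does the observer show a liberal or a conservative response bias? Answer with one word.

liberal

z(H) = 0.385, z(FA) = -0.126
c = −½·(z(H) + z(FA)) = -0.1295
c < 0 → liberal criterion (biased toward responding “yes”).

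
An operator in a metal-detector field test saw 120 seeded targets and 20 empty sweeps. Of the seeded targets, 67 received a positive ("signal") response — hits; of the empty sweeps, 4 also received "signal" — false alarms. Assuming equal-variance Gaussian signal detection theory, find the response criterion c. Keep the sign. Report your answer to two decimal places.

H = 67/120 = 0.5583
FA = 4/20 = 0.2000
z(0.5583) = 0.1467, z(0.2000) = -0.8416
c = −½·[z(H) + z(FA)] = −0.5 × (0.1467 + (-0.8416)) = 0.34745

c = 0.35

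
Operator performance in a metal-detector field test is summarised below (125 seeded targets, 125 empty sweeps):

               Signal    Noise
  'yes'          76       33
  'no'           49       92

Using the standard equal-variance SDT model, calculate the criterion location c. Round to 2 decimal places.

c = 0.18

H = 76/125 = 0.6080
FA = 33/125 = 0.2640
z(H) = 0.274
z(FA) = -0.631
c = −½·[z(H) + z(FA)] = −0.5 × (0.274 + (-0.631)) = 0.1785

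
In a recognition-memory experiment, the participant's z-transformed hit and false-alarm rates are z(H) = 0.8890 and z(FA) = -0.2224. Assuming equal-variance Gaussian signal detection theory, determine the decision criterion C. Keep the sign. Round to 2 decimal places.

c = −½·[z(H) + z(FA)] = −½·(0.8890 + (-0.2224)) = -0.3333

C = -0.33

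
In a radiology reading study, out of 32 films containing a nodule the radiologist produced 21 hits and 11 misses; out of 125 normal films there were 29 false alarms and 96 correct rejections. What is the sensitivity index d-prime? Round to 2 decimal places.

H = 21/32 = 0.6562
FA = 29/125 = 0.2320
z(H) = 0.402
z(FA) = -0.732
d' = z(H) − z(FA) = 0.402 − (-0.732) = 1.134

d-prime = 1.13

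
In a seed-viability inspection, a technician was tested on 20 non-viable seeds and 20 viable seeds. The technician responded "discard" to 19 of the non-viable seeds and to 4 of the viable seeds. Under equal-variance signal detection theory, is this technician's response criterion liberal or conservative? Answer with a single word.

liberal

z(H) = 1.645, z(FA) = -0.842
c = −½·(z(H) + z(FA)) = -0.4015
c < 0 → liberal criterion (biased toward responding “yes”).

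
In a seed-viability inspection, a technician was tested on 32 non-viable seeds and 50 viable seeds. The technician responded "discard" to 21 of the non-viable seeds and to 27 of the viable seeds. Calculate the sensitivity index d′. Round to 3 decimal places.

H = 21/32 = 0.6562
FA = 27/50 = 0.5400
Φ⁻¹(H) = Φ⁻¹(0.6562) = 0.4021
Φ⁻¹(FA) = Φ⁻¹(0.5400) = 0.1004
d' = z(H) − z(FA) = 0.4021 − 0.1004 = 0.3017

d′ = 0.302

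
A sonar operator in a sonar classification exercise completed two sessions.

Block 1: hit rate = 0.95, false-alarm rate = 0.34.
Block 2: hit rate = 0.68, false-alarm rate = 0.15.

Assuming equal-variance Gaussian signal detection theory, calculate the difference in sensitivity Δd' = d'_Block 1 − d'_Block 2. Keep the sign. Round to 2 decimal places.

Block 1: z(0.95) = 1.645, z(0.34) = -0.412, d' = 2.057
Block 2: z(0.68) = 0.468, z(0.15) = -1.036, d' = 1.504
Δd' = d'_Block 1 − d'_Block 2 = 2.057 − 1.504 = 0.553
Block 1 has the higher sensitivity.

Δd' = 0.55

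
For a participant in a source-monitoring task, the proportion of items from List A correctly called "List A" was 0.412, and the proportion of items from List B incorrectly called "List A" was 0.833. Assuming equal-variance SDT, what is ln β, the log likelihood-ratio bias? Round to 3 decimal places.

z(H) = -0.2224
z(FA) = 0.9661
ln β = −½·[z(H)² − z(FA)²] = −0.5 × (0.0495 − 0.9333) = 0.4419

ln β = 0.442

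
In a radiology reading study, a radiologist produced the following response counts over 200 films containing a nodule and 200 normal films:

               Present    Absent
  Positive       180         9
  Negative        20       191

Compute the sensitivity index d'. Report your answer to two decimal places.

d' = 2.98

H = 180/200 = 0.9000
FA = 9/200 = 0.0450
Φ⁻¹(H) = Φ⁻¹(0.9000) = 1.282
Φ⁻¹(FA) = Φ⁻¹(0.0450) = -1.695
d' = z(H) − z(FA) = 1.282 − (-1.695) = 2.977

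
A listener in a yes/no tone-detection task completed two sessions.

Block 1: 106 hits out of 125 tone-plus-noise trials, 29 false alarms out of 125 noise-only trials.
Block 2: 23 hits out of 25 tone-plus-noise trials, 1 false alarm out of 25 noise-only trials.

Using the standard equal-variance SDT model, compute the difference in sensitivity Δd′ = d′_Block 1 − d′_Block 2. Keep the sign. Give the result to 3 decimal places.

Block 1: z(0.8480) = 1.0279, z(0.2320) = -0.7323, d' = 1.7602
Block 2: z(0.9200) = 1.4051, z(0.0400) = -1.7507, d' = 3.1558
Δd' = d'_Block 1 − d'_Block 2 = 1.7602 − 3.1558 = -1.3956
Block 2 has the higher sensitivity.

Δd′ = -1.396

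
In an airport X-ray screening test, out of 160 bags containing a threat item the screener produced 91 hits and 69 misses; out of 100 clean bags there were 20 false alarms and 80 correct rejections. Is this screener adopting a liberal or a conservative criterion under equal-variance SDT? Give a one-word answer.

conservative

z(H) = 0.173, z(FA) = -0.842
c = −½·(z(H) + z(FA)) = 0.3345
c > 0 → conservative criterion (biased toward responding “no”).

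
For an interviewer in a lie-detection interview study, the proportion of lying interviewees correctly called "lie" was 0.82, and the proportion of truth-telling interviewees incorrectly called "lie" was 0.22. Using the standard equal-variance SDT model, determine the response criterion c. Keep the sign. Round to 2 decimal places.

c = -0.07

z(H) = 0.9154
z(FA) = -0.7722
c = −½·[z(H) + z(FA)] = −0.5 × (0.9154 + (-0.7722)) = -0.0716
c < 0: the interviewer has a liberal response bias.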